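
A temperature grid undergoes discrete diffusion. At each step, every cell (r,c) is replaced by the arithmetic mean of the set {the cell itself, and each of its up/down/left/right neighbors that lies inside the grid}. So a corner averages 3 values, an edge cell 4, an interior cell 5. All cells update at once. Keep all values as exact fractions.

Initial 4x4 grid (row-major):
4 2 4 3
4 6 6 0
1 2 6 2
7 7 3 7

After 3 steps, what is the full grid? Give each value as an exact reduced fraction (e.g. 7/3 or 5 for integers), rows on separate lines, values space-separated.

Answer: 100/27 27353/7200 25337/7200 7109/2160
28103/7200 5807/1500 23039/6000 12211/3600
3263/800 8703/2000 102/25 4741/1200
3253/720 5417/1200 1847/400 253/60

Derivation:
After step 1:
  10/3 4 15/4 7/3
  15/4 4 22/5 11/4
  7/2 22/5 19/5 15/4
  5 19/4 23/4 4
After step 2:
  133/36 181/48 869/240 53/18
  175/48 411/100 187/50 397/120
  333/80 409/100 221/50 143/40
  53/12 199/40 183/40 9/2
After step 3:
  100/27 27353/7200 25337/7200 7109/2160
  28103/7200 5807/1500 23039/6000 12211/3600
  3263/800 8703/2000 102/25 4741/1200
  3253/720 5417/1200 1847/400 253/60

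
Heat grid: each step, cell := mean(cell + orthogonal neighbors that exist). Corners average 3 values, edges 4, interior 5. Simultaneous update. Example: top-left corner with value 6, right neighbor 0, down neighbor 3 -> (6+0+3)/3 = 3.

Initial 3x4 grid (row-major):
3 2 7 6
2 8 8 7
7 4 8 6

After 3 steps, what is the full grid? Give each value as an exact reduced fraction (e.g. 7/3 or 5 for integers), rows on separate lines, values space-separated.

After step 1:
  7/3 5 23/4 20/3
  5 24/5 38/5 27/4
  13/3 27/4 13/2 7
After step 2:
  37/9 1073/240 1501/240 115/18
  247/60 583/100 157/25 1681/240
  193/36 1343/240 557/80 27/4
After step 3:
  9143/2160 37199/7200 42109/7200 7073/1080
  17477/3600 1972/375 38797/6000 95123/14400
  10853/2160 42749/7200 15353/2400 1243/180

Answer: 9143/2160 37199/7200 42109/7200 7073/1080
17477/3600 1972/375 38797/6000 95123/14400
10853/2160 42749/7200 15353/2400 1243/180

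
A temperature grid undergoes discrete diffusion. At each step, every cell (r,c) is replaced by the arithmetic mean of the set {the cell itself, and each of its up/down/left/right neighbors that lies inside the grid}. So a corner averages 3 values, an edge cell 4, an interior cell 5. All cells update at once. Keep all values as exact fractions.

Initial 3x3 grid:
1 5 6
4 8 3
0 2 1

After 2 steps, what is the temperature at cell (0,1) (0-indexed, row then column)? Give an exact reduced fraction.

Answer: 87/20

Derivation:
Step 1: cell (0,1) = 5
Step 2: cell (0,1) = 87/20
Full grid after step 2:
  139/36 87/20 85/18
  779/240 199/50 467/120
  8/3 223/80 37/12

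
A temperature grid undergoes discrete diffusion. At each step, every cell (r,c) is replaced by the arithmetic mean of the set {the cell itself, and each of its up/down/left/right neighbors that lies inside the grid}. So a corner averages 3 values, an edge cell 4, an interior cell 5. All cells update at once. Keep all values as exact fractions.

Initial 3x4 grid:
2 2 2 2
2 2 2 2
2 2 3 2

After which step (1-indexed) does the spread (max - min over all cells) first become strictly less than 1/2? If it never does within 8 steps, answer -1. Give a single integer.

Answer: 1

Derivation:
Step 1: max=7/3, min=2, spread=1/3
  -> spread < 1/2 first at step 1
Step 2: max=271/120, min=2, spread=31/120
Step 3: max=2371/1080, min=2, spread=211/1080
Step 4: max=232897/108000, min=3647/1800, spread=14077/108000
Step 5: max=2084407/972000, min=219683/108000, spread=5363/48600
Step 6: max=62060809/29160000, min=122869/60000, spread=93859/1166400
Step 7: max=3709474481/1749600000, min=199736467/97200000, spread=4568723/69984000
Step 8: max=221732435629/104976000000, min=6013618889/2916000000, spread=8387449/167961600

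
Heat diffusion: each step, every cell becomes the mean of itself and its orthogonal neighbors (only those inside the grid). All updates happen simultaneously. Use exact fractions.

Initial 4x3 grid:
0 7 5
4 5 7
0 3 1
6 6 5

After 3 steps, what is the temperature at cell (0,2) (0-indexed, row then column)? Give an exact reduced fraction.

Answer: 10727/2160

Derivation:
Step 1: cell (0,2) = 19/3
Step 2: cell (0,2) = 181/36
Step 3: cell (0,2) = 10727/2160
Full grid after step 3:
  8527/2160 20543/4800 10727/2160
  12551/3600 8557/2000 1997/450
  1489/400 1893/500 649/150
  269/72 619/150 293/72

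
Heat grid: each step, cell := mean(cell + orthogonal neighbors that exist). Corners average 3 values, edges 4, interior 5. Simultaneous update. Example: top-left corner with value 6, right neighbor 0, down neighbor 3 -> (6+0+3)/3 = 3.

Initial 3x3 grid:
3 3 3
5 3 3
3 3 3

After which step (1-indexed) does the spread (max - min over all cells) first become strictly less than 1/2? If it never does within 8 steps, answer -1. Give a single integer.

Answer: 3

Derivation:
Step 1: max=11/3, min=3, spread=2/3
Step 2: max=427/120, min=3, spread=67/120
Step 3: max=3677/1080, min=307/100, spread=1807/5400
  -> spread < 1/2 first at step 3
Step 4: max=1453963/432000, min=8461/2700, spread=33401/144000
Step 5: max=12893933/3888000, min=853391/270000, spread=3025513/19440000
Step 6: max=5130526867/1555200000, min=45955949/14400000, spread=53531/497664
Step 7: max=305968925849/93312000000, min=12455116051/3888000000, spread=450953/5971968
Step 8: max=18305063560603/5598720000000, min=1500688610519/466560000000, spread=3799043/71663616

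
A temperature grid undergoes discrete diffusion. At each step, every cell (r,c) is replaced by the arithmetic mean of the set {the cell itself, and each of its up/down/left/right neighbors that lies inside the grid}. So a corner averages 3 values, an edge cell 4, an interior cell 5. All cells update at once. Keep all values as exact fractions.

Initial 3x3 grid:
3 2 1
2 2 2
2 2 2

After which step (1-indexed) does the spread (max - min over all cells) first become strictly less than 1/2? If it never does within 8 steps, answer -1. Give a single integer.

Answer: 2

Derivation:
Step 1: max=7/3, min=5/3, spread=2/3
Step 2: max=79/36, min=65/36, spread=7/18
  -> spread < 1/2 first at step 2
Step 3: max=913/432, min=815/432, spread=49/216
Step 4: max=14335/6912, min=13313/6912, spread=511/3456
Step 5: max=170197/82944, min=161579/82944, spread=4309/41472
Step 6: max=2026951/995328, min=1954361/995328, spread=36295/497664
Step 7: max=24193645/11943936, min=23582099/11943936, spread=305773/5971968
Step 8: max=289230415/143327232, min=284078513/143327232, spread=2575951/71663616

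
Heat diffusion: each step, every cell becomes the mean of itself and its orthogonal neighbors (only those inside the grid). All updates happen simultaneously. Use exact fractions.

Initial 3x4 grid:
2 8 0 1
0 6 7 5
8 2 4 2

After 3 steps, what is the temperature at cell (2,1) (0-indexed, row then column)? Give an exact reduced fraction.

Step 1: cell (2,1) = 5
Step 2: cell (2,1) = 1001/240
Step 3: cell (2,1) = 6079/1440
Full grid after step 3:
  521/135 2837/720 56/15 2473/720
  2899/720 4913/1200 2371/600 10459/2880
  8711/2160 6079/1440 5831/1440 4097/1080

Answer: 6079/1440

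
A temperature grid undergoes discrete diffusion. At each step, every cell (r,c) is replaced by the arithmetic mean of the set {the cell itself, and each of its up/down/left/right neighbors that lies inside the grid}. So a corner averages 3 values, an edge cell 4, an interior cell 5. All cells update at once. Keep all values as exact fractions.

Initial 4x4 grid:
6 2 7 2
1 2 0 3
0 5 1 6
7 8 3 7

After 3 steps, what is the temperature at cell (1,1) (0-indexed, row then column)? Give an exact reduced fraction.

Step 1: cell (1,1) = 2
Step 2: cell (1,1) = 143/50
Step 3: cell (1,1) = 2909/1000
Full grid after step 3:
  211/72 233/75 457/150 299/90
  3623/1200 2909/1000 396/125 651/200
  4247/1200 449/125 10897/3000 7007/1800
  383/90 1749/400 15949/3600 959/216

Answer: 2909/1000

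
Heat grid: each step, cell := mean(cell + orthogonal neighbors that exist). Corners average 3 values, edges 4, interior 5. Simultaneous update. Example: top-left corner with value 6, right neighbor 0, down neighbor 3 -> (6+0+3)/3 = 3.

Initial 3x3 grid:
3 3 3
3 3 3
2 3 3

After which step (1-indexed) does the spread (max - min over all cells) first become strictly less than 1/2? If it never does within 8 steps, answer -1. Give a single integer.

Answer: 1

Derivation:
Step 1: max=3, min=8/3, spread=1/3
  -> spread < 1/2 first at step 1
Step 2: max=3, min=49/18, spread=5/18
Step 3: max=3, min=607/216, spread=41/216
Step 4: max=1069/360, min=36749/12960, spread=347/2592
Step 5: max=10643/3600, min=2225863/777600, spread=2921/31104
Step 6: max=1270517/432000, min=134139461/46656000, spread=24611/373248
Step 7: max=28503259/9720000, min=8079357967/2799360000, spread=207329/4478976
Step 8: max=1516398401/518400000, min=485854847549/167961600000, spread=1746635/53747712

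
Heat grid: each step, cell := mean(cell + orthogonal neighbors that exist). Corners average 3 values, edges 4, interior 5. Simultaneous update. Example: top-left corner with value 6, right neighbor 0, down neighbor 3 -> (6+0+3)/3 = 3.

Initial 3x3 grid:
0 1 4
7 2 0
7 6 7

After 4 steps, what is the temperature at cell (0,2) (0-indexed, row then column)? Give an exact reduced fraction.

Step 1: cell (0,2) = 5/3
Step 2: cell (0,2) = 20/9
Step 3: cell (0,2) = 689/270
Step 4: cell (0,2) = 11587/4050
Full grid after step 4:
  422309/129600 2584853/864000 11587/4050
  417841/108000 653693/180000 979201/288000
  288067/64800 615913/144000 518209/129600

Answer: 11587/4050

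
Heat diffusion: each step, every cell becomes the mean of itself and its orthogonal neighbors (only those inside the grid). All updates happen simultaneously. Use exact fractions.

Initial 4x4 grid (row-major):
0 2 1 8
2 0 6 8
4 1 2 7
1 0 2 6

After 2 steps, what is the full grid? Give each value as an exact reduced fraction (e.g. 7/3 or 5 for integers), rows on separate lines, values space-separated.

Answer: 43/36 32/15 211/60 103/18
211/120 37/20 207/50 331/60
197/120 51/25 333/100 27/5
14/9 197/120 121/40 53/12

Derivation:
After step 1:
  4/3 3/4 17/4 17/3
  3/2 11/5 17/5 29/4
  2 7/5 18/5 23/4
  5/3 1 5/2 5
After step 2:
  43/36 32/15 211/60 103/18
  211/120 37/20 207/50 331/60
  197/120 51/25 333/100 27/5
  14/9 197/120 121/40 53/12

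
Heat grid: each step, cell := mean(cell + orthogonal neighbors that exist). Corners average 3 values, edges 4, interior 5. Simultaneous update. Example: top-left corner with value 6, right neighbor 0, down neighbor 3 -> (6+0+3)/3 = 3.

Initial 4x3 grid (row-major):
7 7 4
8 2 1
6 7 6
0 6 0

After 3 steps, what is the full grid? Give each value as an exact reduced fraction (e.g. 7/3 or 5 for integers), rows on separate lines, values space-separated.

Answer: 619/108 4573/900 641/144
19657/3600 29357/6000 10163/2400
979/200 1133/250 9623/2400
3223/720 6557/1600 707/180

Derivation:
After step 1:
  22/3 5 4
  23/4 5 13/4
  21/4 27/5 7/2
  4 13/4 4
After step 2:
  217/36 16/3 49/12
  35/6 122/25 63/16
  51/10 112/25 323/80
  25/6 333/80 43/12
After step 3:
  619/108 4573/900 641/144
  19657/3600 29357/6000 10163/2400
  979/200 1133/250 9623/2400
  3223/720 6557/1600 707/180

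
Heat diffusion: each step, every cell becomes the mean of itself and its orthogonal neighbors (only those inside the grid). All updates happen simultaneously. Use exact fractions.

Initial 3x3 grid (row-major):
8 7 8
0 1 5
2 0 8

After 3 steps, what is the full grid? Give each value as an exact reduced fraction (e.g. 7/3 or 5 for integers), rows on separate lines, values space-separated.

After step 1:
  5 6 20/3
  11/4 13/5 11/2
  2/3 11/4 13/3
After step 2:
  55/12 76/15 109/18
  661/240 98/25 191/40
  37/18 207/80 151/36
After step 3:
  2977/720 17663/3600 5723/1080
  47927/14400 5731/1500 3789/800
  2663/1080 5103/1600 8321/2160

Answer: 2977/720 17663/3600 5723/1080
47927/14400 5731/1500 3789/800
2663/1080 5103/1600 8321/2160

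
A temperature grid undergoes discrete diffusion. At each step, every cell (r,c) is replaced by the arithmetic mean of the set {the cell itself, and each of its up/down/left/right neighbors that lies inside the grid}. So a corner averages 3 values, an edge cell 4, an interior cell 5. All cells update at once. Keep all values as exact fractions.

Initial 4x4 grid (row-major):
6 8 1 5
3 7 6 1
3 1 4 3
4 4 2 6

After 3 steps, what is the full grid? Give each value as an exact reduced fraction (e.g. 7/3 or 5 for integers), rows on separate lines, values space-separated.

After step 1:
  17/3 11/2 5 7/3
  19/4 5 19/5 15/4
  11/4 19/5 16/5 7/2
  11/3 11/4 4 11/3
After step 2:
  191/36 127/24 499/120 133/36
  109/24 457/100 83/20 803/240
  449/120 7/2 183/50 847/240
  55/18 853/240 817/240 67/18
After step 3:
  545/108 17393/3600 3113/720 8063/2160
  16343/3600 1654/375 23861/6000 5299/1440
  2671/720 22831/6000 5473/1500 25663/7200
  7453/2160 973/288 25813/7200 959/270

Answer: 545/108 17393/3600 3113/720 8063/2160
16343/3600 1654/375 23861/6000 5299/1440
2671/720 22831/6000 5473/1500 25663/7200
7453/2160 973/288 25813/7200 959/270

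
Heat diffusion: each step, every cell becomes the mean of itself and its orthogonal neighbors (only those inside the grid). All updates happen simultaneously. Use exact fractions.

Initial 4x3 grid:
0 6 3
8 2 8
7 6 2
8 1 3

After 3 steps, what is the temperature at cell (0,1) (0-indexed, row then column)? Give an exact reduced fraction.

Answer: 60427/14400

Derivation:
Step 1: cell (0,1) = 11/4
Step 2: cell (0,1) = 229/48
Step 3: cell (0,1) = 60427/14400
Full grid after step 3:
  2045/432 60427/14400 1997/432
  4187/900 29573/6000 15023/3600
  1213/225 13069/3000 5261/1200
  2639/540 33341/7200 167/45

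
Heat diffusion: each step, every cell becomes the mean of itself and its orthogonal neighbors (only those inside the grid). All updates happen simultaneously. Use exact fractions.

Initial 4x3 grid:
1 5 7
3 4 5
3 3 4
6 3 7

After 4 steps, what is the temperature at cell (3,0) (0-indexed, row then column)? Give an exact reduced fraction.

Step 1: cell (3,0) = 4
Step 2: cell (3,0) = 25/6
Step 3: cell (3,0) = 2843/720
Step 4: cell (3,0) = 57797/14400
Full grid after step 4:
  162221/43200 3570127/864000 575813/129600
  7521/2000 1460303/360000 964393/216000
  68759/18000 1494353/360000 948733/216000
  57797/14400 3616537/864000 574823/129600

Answer: 57797/14400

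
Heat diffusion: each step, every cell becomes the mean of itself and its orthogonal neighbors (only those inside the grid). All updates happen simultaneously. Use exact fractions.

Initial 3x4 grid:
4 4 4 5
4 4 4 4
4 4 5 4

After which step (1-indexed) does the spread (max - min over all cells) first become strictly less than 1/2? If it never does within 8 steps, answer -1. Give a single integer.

Answer: 1

Derivation:
Step 1: max=13/3, min=4, spread=1/3
  -> spread < 1/2 first at step 1
Step 2: max=1027/240, min=4, spread=67/240
Step 3: max=9227/2160, min=193/48, spread=271/1080
Step 4: max=550399/129600, min=9721/2400, spread=5093/25920
Step 5: max=32915501/7776000, min=878611/216000, spread=257101/1555200
Step 6: max=1967893999/466560000, min=26467967/6480000, spread=497603/3732480
Step 7: max=117768437141/27993600000, min=265446113/64800000, spread=123828653/1119744000
Step 8: max=7049605884319/1679616000000, min=23950295413/5832000000, spread=1215366443/13436928000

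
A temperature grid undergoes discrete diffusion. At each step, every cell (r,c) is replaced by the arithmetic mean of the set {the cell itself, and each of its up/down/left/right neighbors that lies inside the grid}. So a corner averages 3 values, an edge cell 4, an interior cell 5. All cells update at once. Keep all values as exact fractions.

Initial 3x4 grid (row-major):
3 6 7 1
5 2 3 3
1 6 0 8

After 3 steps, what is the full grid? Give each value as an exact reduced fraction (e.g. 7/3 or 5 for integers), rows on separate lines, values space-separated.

Answer: 4457/1080 28189/7200 29029/7200 811/216
51503/14400 5833/1500 5393/1500 54823/14400
2563/720 4019/1200 1669/450 1541/432

Derivation:
After step 1:
  14/3 9/2 17/4 11/3
  11/4 22/5 3 15/4
  4 9/4 17/4 11/3
After step 2:
  143/36 1069/240 185/48 35/9
  949/240 169/50 393/100 169/48
  3 149/40 79/24 35/9
After step 3:
  4457/1080 28189/7200 29029/7200 811/216
  51503/14400 5833/1500 5393/1500 54823/14400
  2563/720 4019/1200 1669/450 1541/432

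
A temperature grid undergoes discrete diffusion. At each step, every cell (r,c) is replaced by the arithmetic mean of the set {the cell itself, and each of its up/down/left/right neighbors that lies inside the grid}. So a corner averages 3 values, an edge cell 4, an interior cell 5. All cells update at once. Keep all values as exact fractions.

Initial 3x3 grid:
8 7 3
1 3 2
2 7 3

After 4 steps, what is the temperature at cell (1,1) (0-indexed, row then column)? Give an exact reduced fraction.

Answer: 284353/72000

Derivation:
Step 1: cell (1,1) = 4
Step 2: cell (1,1) = 77/20
Step 3: cell (1,1) = 4799/1200
Step 4: cell (1,1) = 284353/72000
Full grid after step 4:
  110477/25920 728719/172800 8761/2160
  351397/86400 284353/72000 223523/57600
  99107/25920 652069/172800 15947/4320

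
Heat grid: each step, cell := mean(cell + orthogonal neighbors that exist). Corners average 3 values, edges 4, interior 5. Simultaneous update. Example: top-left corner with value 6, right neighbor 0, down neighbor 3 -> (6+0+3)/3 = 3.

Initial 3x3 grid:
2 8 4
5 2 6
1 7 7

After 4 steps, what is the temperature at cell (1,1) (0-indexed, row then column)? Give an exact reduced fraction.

Answer: 277333/60000

Derivation:
Step 1: cell (1,1) = 28/5
Step 2: cell (1,1) = 211/50
Step 3: cell (1,1) = 4939/1000
Step 4: cell (1,1) = 277333/60000
Full grid after step 4:
  10403/2400 115139/24000 23731/4800
  1926127/432000 277333/60000 4457629/864000
  563137/129600 1392793/288000 10133/2025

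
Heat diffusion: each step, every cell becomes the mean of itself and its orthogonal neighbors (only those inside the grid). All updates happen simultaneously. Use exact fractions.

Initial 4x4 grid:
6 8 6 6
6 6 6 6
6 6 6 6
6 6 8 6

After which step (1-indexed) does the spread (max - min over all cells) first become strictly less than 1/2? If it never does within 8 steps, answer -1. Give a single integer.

Answer: 3

Derivation:
Step 1: max=20/3, min=6, spread=2/3
Step 2: max=391/60, min=6, spread=31/60
Step 3: max=3451/540, min=221/36, spread=34/135
  -> spread < 1/2 first at step 3
Step 4: max=68363/10800, min=13891/2250, spread=8431/54000
Step 5: max=122527/19440, min=1005133/162000, spread=2986/30375
Step 6: max=91508953/14580000, min=504259/81000, spread=742333/14580000
Step 7: max=2742747031/437400000, min=181703801/29160000, spread=268594/6834375
Step 8: max=82160055961/13122000000, min=27292334899/4374000000, spread=2211338/102515625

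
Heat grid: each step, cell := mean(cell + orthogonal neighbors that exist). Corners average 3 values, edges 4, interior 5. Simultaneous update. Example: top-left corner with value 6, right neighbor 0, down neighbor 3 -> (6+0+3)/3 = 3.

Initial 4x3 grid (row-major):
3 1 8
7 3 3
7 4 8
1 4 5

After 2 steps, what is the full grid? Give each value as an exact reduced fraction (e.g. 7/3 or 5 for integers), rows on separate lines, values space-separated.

Answer: 149/36 901/240 53/12
1021/240 461/100 181/40
379/80 441/100 641/120
49/12 551/120 85/18

Derivation:
After step 1:
  11/3 15/4 4
  5 18/5 11/2
  19/4 26/5 5
  4 7/2 17/3
After step 2:
  149/36 901/240 53/12
  1021/240 461/100 181/40
  379/80 441/100 641/120
  49/12 551/120 85/18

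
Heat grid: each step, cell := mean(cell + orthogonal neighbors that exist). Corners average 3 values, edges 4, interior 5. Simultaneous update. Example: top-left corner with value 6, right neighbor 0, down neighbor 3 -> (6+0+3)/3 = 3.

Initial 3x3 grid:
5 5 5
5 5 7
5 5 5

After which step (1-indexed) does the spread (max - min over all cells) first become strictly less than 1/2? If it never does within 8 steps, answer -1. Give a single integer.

Answer: 3

Derivation:
Step 1: max=17/3, min=5, spread=2/3
Step 2: max=667/120, min=5, spread=67/120
Step 3: max=5837/1080, min=507/100, spread=1807/5400
  -> spread < 1/2 first at step 3
Step 4: max=2317963/432000, min=13861/2700, spread=33401/144000
Step 5: max=20669933/3888000, min=1393391/270000, spread=3025513/19440000
Step 6: max=8240926867/1555200000, min=74755949/14400000, spread=53531/497664
Step 7: max=492592925849/93312000000, min=20231116051/3888000000, spread=450953/5971968
Step 8: max=29502503560603/5598720000000, min=2433808610519/466560000000, spread=3799043/71663616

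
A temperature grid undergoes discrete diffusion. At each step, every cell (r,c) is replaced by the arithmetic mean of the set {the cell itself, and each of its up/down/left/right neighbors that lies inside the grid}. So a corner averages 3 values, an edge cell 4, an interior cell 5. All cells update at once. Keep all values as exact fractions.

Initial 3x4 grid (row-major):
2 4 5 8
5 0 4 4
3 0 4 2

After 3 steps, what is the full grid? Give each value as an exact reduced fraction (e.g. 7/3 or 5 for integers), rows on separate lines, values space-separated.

After step 1:
  11/3 11/4 21/4 17/3
  5/2 13/5 17/5 9/2
  8/3 7/4 5/2 10/3
After step 2:
  107/36 107/30 64/15 185/36
  343/120 13/5 73/20 169/40
  83/36 571/240 659/240 31/9
After step 3:
  3383/1080 2413/720 187/45 4907/1080
  773/288 3613/1200 1399/400 395/96
  5431/2160 3611/1440 4399/1440 7499/2160

Answer: 3383/1080 2413/720 187/45 4907/1080
773/288 3613/1200 1399/400 395/96
5431/2160 3611/1440 4399/1440 7499/2160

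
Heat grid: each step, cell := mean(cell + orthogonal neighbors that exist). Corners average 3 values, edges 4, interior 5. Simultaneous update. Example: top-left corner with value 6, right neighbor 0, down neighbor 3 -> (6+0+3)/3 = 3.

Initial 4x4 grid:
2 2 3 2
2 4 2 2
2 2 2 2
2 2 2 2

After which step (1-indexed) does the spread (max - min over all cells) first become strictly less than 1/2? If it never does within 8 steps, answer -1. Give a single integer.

Answer: 3

Derivation:
Step 1: max=11/4, min=2, spread=3/4
Step 2: max=253/100, min=2, spread=53/100
Step 3: max=489/200, min=2, spread=89/200
  -> spread < 1/2 first at step 3
Step 4: max=25649/10800, min=371/180, spread=3389/10800
Step 5: max=105887/45000, min=56039/27000, spread=18733/67500
Step 6: max=22651103/9720000, min=1138403/540000, spread=2159849/9720000
Step 7: max=673282979/291600000, min=1031561/486000, spread=54346379/291600000
Step 8: max=20099503499/8748000000, min=624217883/291600000, spread=1372967009/8748000000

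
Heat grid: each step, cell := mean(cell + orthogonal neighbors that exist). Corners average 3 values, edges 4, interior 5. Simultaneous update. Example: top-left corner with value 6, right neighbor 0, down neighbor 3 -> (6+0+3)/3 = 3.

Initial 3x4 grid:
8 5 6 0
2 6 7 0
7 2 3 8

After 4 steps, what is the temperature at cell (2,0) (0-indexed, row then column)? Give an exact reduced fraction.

Step 1: cell (2,0) = 11/3
Step 2: cell (2,0) = 167/36
Step 3: cell (2,0) = 9889/2160
Step 4: cell (2,0) = 614141/129600
Full grid after step 4:
  72799/14400 344837/72000 312137/72000 56939/14400
  4201729/864000 1705841/360000 1549241/360000 3432229/864000
  614141/129600 246409/54000 116567/27000 526301/129600

Answer: 614141/129600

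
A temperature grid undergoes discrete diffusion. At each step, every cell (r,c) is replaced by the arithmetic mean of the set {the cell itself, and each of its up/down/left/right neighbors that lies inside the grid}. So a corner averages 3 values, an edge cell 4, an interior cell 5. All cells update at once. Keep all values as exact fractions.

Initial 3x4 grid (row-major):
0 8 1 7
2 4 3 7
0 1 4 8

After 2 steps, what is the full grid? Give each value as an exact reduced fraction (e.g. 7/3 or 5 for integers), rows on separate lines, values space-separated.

Answer: 97/36 56/15 21/5 16/3
283/120 72/25 112/25 1283/240
19/12 217/80 983/240 199/36

Derivation:
After step 1:
  10/3 13/4 19/4 5
  3/2 18/5 19/5 25/4
  1 9/4 4 19/3
After step 2:
  97/36 56/15 21/5 16/3
  283/120 72/25 112/25 1283/240
  19/12 217/80 983/240 199/36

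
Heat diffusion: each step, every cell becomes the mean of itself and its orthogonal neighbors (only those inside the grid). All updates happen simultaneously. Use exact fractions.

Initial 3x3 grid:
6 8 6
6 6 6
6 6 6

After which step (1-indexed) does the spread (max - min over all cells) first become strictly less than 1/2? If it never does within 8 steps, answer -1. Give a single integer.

Step 1: max=20/3, min=6, spread=2/3
Step 2: max=787/120, min=6, spread=67/120
Step 3: max=6917/1080, min=607/100, spread=1807/5400
  -> spread < 1/2 first at step 3
Step 4: max=2749963/432000, min=16561/2700, spread=33401/144000
Step 5: max=24557933/3888000, min=1663391/270000, spread=3025513/19440000
Step 6: max=9796126867/1555200000, min=89155949/14400000, spread=53531/497664
Step 7: max=585904925849/93312000000, min=24119116051/3888000000, spread=450953/5971968
Step 8: max=35101223560603/5598720000000, min=2900368610519/466560000000, spread=3799043/71663616

Answer: 3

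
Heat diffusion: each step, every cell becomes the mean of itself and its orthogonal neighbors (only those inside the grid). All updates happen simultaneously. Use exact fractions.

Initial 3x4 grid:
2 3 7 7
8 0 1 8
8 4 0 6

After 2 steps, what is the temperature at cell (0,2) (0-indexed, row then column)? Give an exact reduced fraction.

Answer: 541/120

Derivation:
Step 1: cell (0,2) = 9/2
Step 2: cell (0,2) = 541/120
Full grid after step 2:
  71/18 451/120 541/120 52/9
  187/40 169/50 383/100 207/40
  85/18 937/240 817/240 155/36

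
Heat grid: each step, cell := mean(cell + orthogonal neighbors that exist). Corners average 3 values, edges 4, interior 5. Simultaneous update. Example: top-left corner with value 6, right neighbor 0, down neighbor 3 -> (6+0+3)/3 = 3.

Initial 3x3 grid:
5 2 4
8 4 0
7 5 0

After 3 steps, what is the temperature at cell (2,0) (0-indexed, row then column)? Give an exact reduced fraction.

Step 1: cell (2,0) = 20/3
Step 2: cell (2,0) = 50/9
Step 3: cell (2,0) = 673/135
Full grid after step 3:
  3341/720 6019/1600 229/80
  8887/1800 23177/6000 5137/1800
  673/135 14449/3600 403/135

Answer: 673/135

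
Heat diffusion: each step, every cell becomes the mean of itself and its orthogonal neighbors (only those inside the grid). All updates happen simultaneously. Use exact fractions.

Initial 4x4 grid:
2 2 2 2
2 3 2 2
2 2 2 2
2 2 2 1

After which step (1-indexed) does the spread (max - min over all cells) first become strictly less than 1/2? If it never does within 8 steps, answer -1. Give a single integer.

Answer: 2

Derivation:
Step 1: max=9/4, min=5/3, spread=7/12
Step 2: max=111/50, min=31/18, spread=112/225
  -> spread < 1/2 first at step 2
Step 3: max=5167/2400, min=391/216, spread=7403/21600
Step 4: max=23171/10800, min=60287/32400, spread=4613/16200
Step 5: max=689669/324000, min=1841561/972000, spread=113723/486000
Step 6: max=20611667/9720000, min=11211187/5832000, spread=2889533/14580000
Step 7: max=614554817/291600000, min=339679873/174960000, spread=72632543/437400000
Step 8: max=18348900371/8748000000, min=51379780607/26244000000, spread=1833460253/13122000000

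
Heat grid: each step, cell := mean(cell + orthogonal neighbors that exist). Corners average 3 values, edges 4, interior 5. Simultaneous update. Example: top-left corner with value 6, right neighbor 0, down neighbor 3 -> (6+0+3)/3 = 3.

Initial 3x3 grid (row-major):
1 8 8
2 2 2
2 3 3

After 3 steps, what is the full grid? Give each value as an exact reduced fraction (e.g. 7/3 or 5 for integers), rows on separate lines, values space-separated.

After step 1:
  11/3 19/4 6
  7/4 17/5 15/4
  7/3 5/2 8/3
After step 2:
  61/18 1069/240 29/6
  223/80 323/100 949/240
  79/36 109/40 107/36
After step 3:
  3827/1080 57263/14400 1589/360
  13921/4800 20581/6000 53963/14400
  5549/2160 6673/2400 6949/2160

Answer: 3827/1080 57263/14400 1589/360
13921/4800 20581/6000 53963/14400
5549/2160 6673/2400 6949/2160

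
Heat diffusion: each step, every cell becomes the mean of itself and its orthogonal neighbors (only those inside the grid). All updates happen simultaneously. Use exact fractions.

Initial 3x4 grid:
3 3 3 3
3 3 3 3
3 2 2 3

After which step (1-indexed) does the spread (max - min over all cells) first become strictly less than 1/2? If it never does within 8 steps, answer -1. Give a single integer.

Step 1: max=3, min=5/2, spread=1/2
Step 2: max=3, min=157/60, spread=23/60
  -> spread < 1/2 first at step 2
Step 3: max=529/180, min=4849/1800, spread=49/200
Step 4: max=7849/2700, min=73829/27000, spread=4661/27000
Step 5: max=389303/135000, min=2237693/810000, spread=157/1296
Step 6: max=7743859/2700000, min=135167587/48600000, spread=1351/15552
Step 7: max=347076367/121500000, min=4074088279/1458000000, spread=5813/93312
Step 8: max=20762780953/7290000000, min=61311311609/21870000000, spread=6253/139968

Answer: 2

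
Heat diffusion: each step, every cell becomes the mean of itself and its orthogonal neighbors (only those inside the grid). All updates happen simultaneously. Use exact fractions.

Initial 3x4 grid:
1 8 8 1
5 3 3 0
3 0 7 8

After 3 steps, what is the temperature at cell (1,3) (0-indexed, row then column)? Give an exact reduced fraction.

Step 1: cell (1,3) = 3
Step 2: cell (1,3) = 19/5
Step 3: cell (1,3) = 59/15
Full grid after step 3:
  2227/540 1529/360 1001/240 353/90
  164/45 4717/1200 1623/400 59/15
  7243/2160 5261/1440 1927/480 2929/720

Answer: 59/15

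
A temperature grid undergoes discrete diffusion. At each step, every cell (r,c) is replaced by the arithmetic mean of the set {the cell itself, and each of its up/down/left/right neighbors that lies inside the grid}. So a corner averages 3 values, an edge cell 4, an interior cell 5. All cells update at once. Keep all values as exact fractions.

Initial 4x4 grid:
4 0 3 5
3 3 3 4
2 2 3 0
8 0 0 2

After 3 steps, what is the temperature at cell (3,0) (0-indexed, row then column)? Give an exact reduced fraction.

Answer: 611/216

Derivation:
Step 1: cell (3,0) = 10/3
Step 2: cell (3,0) = 115/36
Step 3: cell (3,0) = 611/216
Full grid after step 3:
  709/270 19349/7200 1363/480 379/120
  19859/7200 1921/750 2683/1000 259/96
  20603/7200 1481/600 3121/1500 15193/7200
  611/216 16883/7200 13003/7200 859/540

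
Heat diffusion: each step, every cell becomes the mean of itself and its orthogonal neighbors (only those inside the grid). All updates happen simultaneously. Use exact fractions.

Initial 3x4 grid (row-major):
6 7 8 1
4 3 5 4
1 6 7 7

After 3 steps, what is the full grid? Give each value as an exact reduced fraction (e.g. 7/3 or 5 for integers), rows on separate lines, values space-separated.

Answer: 2159/432 37099/7200 37019/7200 5347/1080
32669/7200 29747/6000 7733/1500 73213/14400
235/54 4253/900 6299/1200 3833/720

Derivation:
After step 1:
  17/3 6 21/4 13/3
  7/2 5 27/5 17/4
  11/3 17/4 25/4 6
After step 2:
  91/18 263/48 1259/240 83/18
  107/24 483/100 523/100 1199/240
  137/36 115/24 219/40 11/2
After step 3:
  2159/432 37099/7200 37019/7200 5347/1080
  32669/7200 29747/6000 7733/1500 73213/14400
  235/54 4253/900 6299/1200 3833/720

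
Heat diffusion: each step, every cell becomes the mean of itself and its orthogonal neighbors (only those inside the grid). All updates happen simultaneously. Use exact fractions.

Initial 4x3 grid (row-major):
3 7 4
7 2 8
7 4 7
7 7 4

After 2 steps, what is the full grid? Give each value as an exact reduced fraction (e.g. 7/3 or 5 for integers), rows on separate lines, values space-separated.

After step 1:
  17/3 4 19/3
  19/4 28/5 21/4
  25/4 27/5 23/4
  7 11/2 6
After step 2:
  173/36 27/5 187/36
  167/30 5 86/15
  117/20 57/10 28/5
  25/4 239/40 23/4

Answer: 173/36 27/5 187/36
167/30 5 86/15
117/20 57/10 28/5
25/4 239/40 23/4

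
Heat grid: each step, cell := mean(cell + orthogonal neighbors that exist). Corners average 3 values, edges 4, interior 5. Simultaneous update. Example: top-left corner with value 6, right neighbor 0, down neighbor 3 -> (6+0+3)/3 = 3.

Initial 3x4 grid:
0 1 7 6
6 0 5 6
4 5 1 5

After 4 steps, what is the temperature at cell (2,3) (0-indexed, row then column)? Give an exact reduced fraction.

Step 1: cell (2,3) = 4
Step 2: cell (2,3) = 9/2
Step 3: cell (2,3) = 779/180
Step 4: cell (2,3) = 94729/21600
Full grid after step 4:
  6046/2025 743249/216000 877889/216000 75503/16200
  1377493/432000 303241/90000 184883/45000 1942573/432000
  7811/2400 128729/36000 141169/36000 94729/21600

Answer: 94729/21600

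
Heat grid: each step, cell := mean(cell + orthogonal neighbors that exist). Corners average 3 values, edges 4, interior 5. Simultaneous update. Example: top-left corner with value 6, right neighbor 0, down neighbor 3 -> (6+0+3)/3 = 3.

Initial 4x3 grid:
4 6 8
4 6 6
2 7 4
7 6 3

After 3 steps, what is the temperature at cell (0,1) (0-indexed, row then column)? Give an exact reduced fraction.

Answer: 20029/3600

Derivation:
Step 1: cell (0,1) = 6
Step 2: cell (0,1) = 347/60
Step 3: cell (0,1) = 20029/3600
Full grid after step 3:
  2797/540 20029/3600 3217/540
  17879/3600 2039/375 20279/3600
  6053/1200 30629/6000 19159/3600
  721/144 74191/14400 2179/432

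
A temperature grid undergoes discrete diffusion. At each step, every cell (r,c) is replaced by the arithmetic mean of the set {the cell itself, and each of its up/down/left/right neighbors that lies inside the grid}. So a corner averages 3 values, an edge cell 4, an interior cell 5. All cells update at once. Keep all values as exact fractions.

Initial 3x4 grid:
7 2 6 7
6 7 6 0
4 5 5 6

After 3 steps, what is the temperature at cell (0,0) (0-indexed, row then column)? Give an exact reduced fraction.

Step 1: cell (0,0) = 5
Step 2: cell (0,0) = 11/2
Step 3: cell (0,0) = 1283/240
Full grid after step 3:
  1283/240 2527/480 7231/1440 5089/1080
  647/120 1049/200 1969/400 4537/960
  3829/720 2497/480 7121/1440 4979/1080

Answer: 1283/240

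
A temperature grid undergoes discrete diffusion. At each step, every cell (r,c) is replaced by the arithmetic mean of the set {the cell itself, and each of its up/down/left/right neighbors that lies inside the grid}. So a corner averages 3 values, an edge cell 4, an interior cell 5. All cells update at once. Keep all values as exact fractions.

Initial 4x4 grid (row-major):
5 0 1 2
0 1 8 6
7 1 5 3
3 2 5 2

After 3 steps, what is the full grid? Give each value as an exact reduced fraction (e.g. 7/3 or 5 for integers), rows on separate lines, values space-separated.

Answer: 481/216 4531/1800 1813/600 833/240
9737/3600 8387/3000 6909/2000 9137/2400
3571/1200 6569/2000 1087/300 28043/7200
2359/720 2609/800 25793/7200 2021/540

Derivation:
After step 1:
  5/3 7/4 11/4 3
  13/4 2 21/5 19/4
  11/4 16/5 22/5 4
  4 11/4 7/2 10/3
After step 2:
  20/9 49/24 117/40 7/2
  29/12 72/25 181/50 319/80
  33/10 151/50 193/50 989/240
  19/6 269/80 839/240 65/18
After step 3:
  481/216 4531/1800 1813/600 833/240
  9737/3600 8387/3000 6909/2000 9137/2400
  3571/1200 6569/2000 1087/300 28043/7200
  2359/720 2609/800 25793/7200 2021/540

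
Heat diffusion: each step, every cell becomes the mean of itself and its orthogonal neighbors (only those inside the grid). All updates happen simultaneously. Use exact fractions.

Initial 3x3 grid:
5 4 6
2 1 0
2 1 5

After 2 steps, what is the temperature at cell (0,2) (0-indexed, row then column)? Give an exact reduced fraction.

Step 1: cell (0,2) = 10/3
Step 2: cell (0,2) = 31/9
Full grid after step 2:
  61/18 63/20 31/9
  283/120 267/100 149/60
  77/36 451/240 29/12

Answer: 31/9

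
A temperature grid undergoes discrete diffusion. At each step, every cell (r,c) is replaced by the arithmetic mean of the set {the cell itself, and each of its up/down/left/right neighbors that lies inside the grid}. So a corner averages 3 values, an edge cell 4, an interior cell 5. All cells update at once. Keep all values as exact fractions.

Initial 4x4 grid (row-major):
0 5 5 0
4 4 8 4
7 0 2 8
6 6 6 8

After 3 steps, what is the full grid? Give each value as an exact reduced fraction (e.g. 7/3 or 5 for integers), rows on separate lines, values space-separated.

After step 1:
  3 7/2 9/2 3
  15/4 21/5 23/5 5
  17/4 19/5 24/5 11/2
  19/3 9/2 11/2 22/3
After step 2:
  41/12 19/5 39/10 25/6
  19/5 397/100 231/50 181/40
  68/15 431/100 121/25 679/120
  181/36 151/30 83/15 55/9
After step 3:
  661/180 2263/600 2473/600 1511/360
  393/100 41/10 4371/1000 1897/400
  994/225 3403/750 14977/3000 19021/3600
  2627/540 8957/1800 9683/1800 6229/1080

Answer: 661/180 2263/600 2473/600 1511/360
393/100 41/10 4371/1000 1897/400
994/225 3403/750 14977/3000 19021/3600
2627/540 8957/1800 9683/1800 6229/1080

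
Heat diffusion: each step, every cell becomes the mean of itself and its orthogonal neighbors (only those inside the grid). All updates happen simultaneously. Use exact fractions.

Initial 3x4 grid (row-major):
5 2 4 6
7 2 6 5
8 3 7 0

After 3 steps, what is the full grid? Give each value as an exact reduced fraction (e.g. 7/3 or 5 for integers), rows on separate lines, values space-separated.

Answer: 1961/432 31453/7200 3477/800 809/180
35143/7200 27259/6000 2217/500 20987/4800
367/72 1921/400 2639/600 3131/720

Derivation:
After step 1:
  14/3 13/4 9/2 5
  11/2 4 24/5 17/4
  6 5 4 4
After step 2:
  161/36 197/48 351/80 55/12
  121/24 451/100 431/100 361/80
  11/2 19/4 89/20 49/12
After step 3:
  1961/432 31453/7200 3477/800 809/180
  35143/7200 27259/6000 2217/500 20987/4800
  367/72 1921/400 2639/600 3131/720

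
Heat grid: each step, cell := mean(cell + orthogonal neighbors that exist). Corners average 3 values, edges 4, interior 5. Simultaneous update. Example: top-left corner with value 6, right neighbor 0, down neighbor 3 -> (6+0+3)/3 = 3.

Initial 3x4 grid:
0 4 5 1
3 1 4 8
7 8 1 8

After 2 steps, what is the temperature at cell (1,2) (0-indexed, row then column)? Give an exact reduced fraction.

Step 1: cell (1,2) = 19/5
Step 2: cell (1,2) = 109/25
Full grid after step 2:
  91/36 37/12 217/60 161/36
  181/48 173/50 109/25 1163/240
  13/3 39/8 569/120 97/18

Answer: 109/25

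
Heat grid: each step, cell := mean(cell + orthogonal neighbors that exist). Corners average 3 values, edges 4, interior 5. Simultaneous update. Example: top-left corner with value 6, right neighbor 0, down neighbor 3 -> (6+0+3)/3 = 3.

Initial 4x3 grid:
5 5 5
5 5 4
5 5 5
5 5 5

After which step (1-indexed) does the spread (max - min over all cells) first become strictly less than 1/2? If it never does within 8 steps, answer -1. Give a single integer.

Answer: 1

Derivation:
Step 1: max=5, min=14/3, spread=1/3
  -> spread < 1/2 first at step 1
Step 2: max=5, min=569/120, spread=31/120
Step 3: max=5, min=5189/1080, spread=211/1080
Step 4: max=8953/1800, min=523103/108000, spread=14077/108000
Step 5: max=536317/108000, min=4719593/972000, spread=5363/48600
Step 6: max=297131/60000, min=142059191/29160000, spread=93859/1166400
Step 7: max=480663533/97200000, min=8537725519/1749600000, spread=4568723/69984000
Step 8: max=14398381111/2916000000, min=513099564371/104976000000, spread=8387449/167961600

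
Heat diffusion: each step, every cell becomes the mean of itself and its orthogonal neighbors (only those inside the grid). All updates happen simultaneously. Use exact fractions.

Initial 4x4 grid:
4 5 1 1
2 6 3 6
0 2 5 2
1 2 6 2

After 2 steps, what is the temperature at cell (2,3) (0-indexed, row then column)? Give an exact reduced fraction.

Step 1: cell (2,3) = 15/4
Step 2: cell (2,3) = 821/240
Full grid after step 2:
  32/9 413/120 401/120 49/18
  691/240 89/25 169/50 817/240
  33/16 71/25 183/50 821/240
  5/3 21/8 403/120 65/18

Answer: 821/240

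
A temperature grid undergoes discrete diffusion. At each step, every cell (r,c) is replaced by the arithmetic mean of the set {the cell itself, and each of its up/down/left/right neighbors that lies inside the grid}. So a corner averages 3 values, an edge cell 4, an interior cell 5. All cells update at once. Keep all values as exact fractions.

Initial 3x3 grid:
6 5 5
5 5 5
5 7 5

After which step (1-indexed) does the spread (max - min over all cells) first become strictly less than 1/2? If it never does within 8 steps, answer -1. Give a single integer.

Answer: 2

Derivation:
Step 1: max=17/3, min=5, spread=2/3
Step 2: max=667/120, min=61/12, spread=19/40
  -> spread < 1/2 first at step 2
Step 3: max=11839/2160, min=3743/720, spread=61/216
Step 4: max=702713/129600, min=225721/43200, spread=511/2592
Step 5: max=42028111/7776000, min=13650287/2592000, spread=4309/31104
Step 6: max=2510151017/466560000, min=821594089/155520000, spread=36295/373248
Step 7: max=150271258399/27993600000, min=49453392383/9331200000, spread=305773/4478976
Step 8: max=8997589692953/1679616000000, min=2972363741401/559872000000, spread=2575951/53747712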